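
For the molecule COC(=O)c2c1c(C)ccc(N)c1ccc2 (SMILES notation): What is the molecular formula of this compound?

Walk through each heavy atom and fill implicit hydrogens from standard valence (C 4, N 3, O 2, S 2, halogen 1); for lowercase aromatic atoms, an aromatic c carries 1 H when it has two neighbours and 0 H with three, and aromatic n carries 0 H:
  atom 1: C, bond orders sum to 1 (valence 4) → 3 H
  atom 2: O, bond orders sum to 2 (valence 2) → 0 H
  atom 3: C, bond orders sum to 4 (valence 4) → 0 H
  atom 4: O, bond orders sum to 2 (valence 2) → 0 H
  atom 5: aromatic c, 3 neighbours → 0 H
  atom 6: aromatic c, 3 neighbours → 0 H
  atom 7: aromatic c, 3 neighbours → 0 H
  atom 8: C, bond orders sum to 1 (valence 4) → 3 H
  atom 9: aromatic c, 2 neighbours → 1 H
  atom 10: aromatic c, 2 neighbours → 1 H
  atom 11: aromatic c, 3 neighbours → 0 H
  atom 12: N, bond orders sum to 1 (valence 3) → 2 H
  atom 13: aromatic c, 3 neighbours → 0 H
  atom 14: aromatic c, 2 neighbours → 1 H
  atom 15: aromatic c, 2 neighbours → 1 H
  atom 16: aromatic c, 2 neighbours → 1 H
Totals → C:13, H:13, N:1, O:2.

C13H13NO2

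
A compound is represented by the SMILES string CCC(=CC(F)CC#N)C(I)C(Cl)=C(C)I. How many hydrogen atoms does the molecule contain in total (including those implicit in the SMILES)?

Walk through each heavy atom and fill implicit hydrogens from standard valence (C 4, N 3, O 2, S 2, halogen 1):
  atom 1: C, bond orders sum to 1 (valence 4) → 3 H
  atom 2: C, bond orders sum to 2 (valence 4) → 2 H
  atom 3: C, bond orders sum to 4 (valence 4) → 0 H
  atom 4: C, bond orders sum to 3 (valence 4) → 1 H
  atom 5: C, bond orders sum to 3 (valence 4) → 1 H
  atom 6: F (halogen, monovalent) → 0 H
  atom 7: C, bond orders sum to 2 (valence 4) → 2 H
  atom 8: C, bond orders sum to 4 (valence 4) → 0 H
  atom 9: N, bond orders sum to 3 (valence 3) → 0 H
  atom 10: C, bond orders sum to 3 (valence 4) → 1 H
  atom 11: I (halogen, monovalent) → 0 H
  atom 12: C, bond orders sum to 4 (valence 4) → 0 H
  atom 13: Cl (halogen, monovalent) → 0 H
  atom 14: C, bond orders sum to 4 (valence 4) → 0 H
  atom 15: C, bond orders sum to 1 (valence 4) → 3 H
  atom 16: I (halogen, monovalent) → 0 H
Total hydrogens: 13.

13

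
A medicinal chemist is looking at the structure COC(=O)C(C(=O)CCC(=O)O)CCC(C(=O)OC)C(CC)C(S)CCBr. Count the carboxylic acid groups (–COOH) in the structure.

1

The carboxylic acid motif appears at heavy-atom position 10 in the SMILES.
Other groups present: 2 ester, 1 ketone, 1 thiol.
Carboxylic acid count: 1.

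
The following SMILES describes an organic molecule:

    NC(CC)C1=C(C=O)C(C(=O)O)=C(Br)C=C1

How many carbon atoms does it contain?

Count every carbon token in the SMILES (each C, including those in ring-closure positions and inside branches).
Carbon count: 11.

11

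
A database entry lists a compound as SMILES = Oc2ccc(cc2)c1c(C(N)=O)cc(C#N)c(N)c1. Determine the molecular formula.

Walk through each heavy atom and fill implicit hydrogens from standard valence (C 4, N 3, O 2, S 2, halogen 1); for lowercase aromatic atoms, an aromatic c carries 1 H when it has two neighbours and 0 H with three, and aromatic n carries 0 H:
  atom 1: O, bond orders sum to 1 (valence 2) → 1 H
  atom 2: aromatic c, 3 neighbours → 0 H
  atom 3: aromatic c, 2 neighbours → 1 H
  atom 4: aromatic c, 2 neighbours → 1 H
  atom 5: aromatic c, 3 neighbours → 0 H
  atom 6: aromatic c, 2 neighbours → 1 H
  atom 7: aromatic c, 2 neighbours → 1 H
  atom 8: aromatic c, 3 neighbours → 0 H
  atom 9: aromatic c, 3 neighbours → 0 H
  atom 10: C, bond orders sum to 4 (valence 4) → 0 H
  atom 11: N, bond orders sum to 1 (valence 3) → 2 H
  atom 12: O, bond orders sum to 2 (valence 2) → 0 H
  atom 13: aromatic c, 2 neighbours → 1 H
  atom 14: aromatic c, 3 neighbours → 0 H
  atom 15: C, bond orders sum to 4 (valence 4) → 0 H
  atom 16: N, bond orders sum to 3 (valence 3) → 0 H
  atom 17: aromatic c, 3 neighbours → 0 H
  atom 18: N, bond orders sum to 1 (valence 3) → 2 H
  atom 19: aromatic c, 2 neighbours → 1 H
Totals → C:14, H:11, N:3, O:2.
In Hill order: C14H11N3O2.

C14H11N3O2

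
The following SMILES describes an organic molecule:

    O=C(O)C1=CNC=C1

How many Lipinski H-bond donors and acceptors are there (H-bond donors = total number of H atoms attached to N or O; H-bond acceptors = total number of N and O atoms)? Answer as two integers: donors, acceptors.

Donors: find every N or O and count the H atoms it carries.
  atom 1 (O): bond orders sum to 2 → 0 H
  atom 3 (O): bond orders sum to 1 → 1 H
  atom 6 (N): bond orders sum to 2 → 1 H
Lipinski HBD = 2.
Acceptors: N atoms = 1, O atoms = 2 → HBA = 3.

2, 3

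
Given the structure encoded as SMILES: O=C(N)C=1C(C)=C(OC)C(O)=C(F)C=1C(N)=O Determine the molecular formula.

C10H11FN2O4

Walk through each heavy atom and fill implicit hydrogens from standard valence (C 4, N 3, O 2, S 2, halogen 1):
  atom 1: O, bond orders sum to 2 (valence 2) → 0 H
  atom 2: C, bond orders sum to 4 (valence 4) → 0 H
  atom 3: N, bond orders sum to 1 (valence 3) → 2 H
  atom 4: C, bond orders sum to 4 (valence 4) → 0 H
  atom 5: C, bond orders sum to 4 (valence 4) → 0 H
  atom 6: C, bond orders sum to 1 (valence 4) → 3 H
  atom 7: C, bond orders sum to 4 (valence 4) → 0 H
  atom 8: O, bond orders sum to 2 (valence 2) → 0 H
  atom 9: C, bond orders sum to 1 (valence 4) → 3 H
  atom 10: C, bond orders sum to 4 (valence 4) → 0 H
  atom 11: O, bond orders sum to 1 (valence 2) → 1 H
  atom 12: C, bond orders sum to 4 (valence 4) → 0 H
  atom 13: F (halogen, monovalent) → 0 H
  atom 14: C, bond orders sum to 4 (valence 4) → 0 H
  atom 15: C, bond orders sum to 4 (valence 4) → 0 H
  atom 16: N, bond orders sum to 1 (valence 3) → 2 H
  atom 17: O, bond orders sum to 2 (valence 2) → 0 H
Totals → C:10, H:11, F:1, N:2, O:4.
In Hill order: C10H11FN2O4.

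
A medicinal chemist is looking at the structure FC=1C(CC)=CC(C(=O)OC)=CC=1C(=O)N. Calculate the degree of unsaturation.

6

Molecular formula: C11H12FNO3.
DoU = (2C + 2 + N − H − X) / 2, where X is the halogen count and O/S are ignored.
    = (2·11 + 2 + 1 − 12 − 1) / 2 = 12 / 2 = 6.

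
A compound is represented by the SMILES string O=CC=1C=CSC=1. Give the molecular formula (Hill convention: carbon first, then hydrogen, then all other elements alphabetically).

C5H4OS

Walk through each heavy atom and fill implicit hydrogens from standard valence (C 4, N 3, O 2, S 2, halogen 1):
  atom 1: O, bond orders sum to 2 (valence 2) → 0 H
  atom 2: C, bond orders sum to 3 (valence 4) → 1 H
  atom 3: C, bond orders sum to 4 (valence 4) → 0 H
  atom 4: C, bond orders sum to 3 (valence 4) → 1 H
  atom 5: C, bond orders sum to 3 (valence 4) → 1 H
  atom 6: S, bond orders sum to 2 (valence 2) → 0 H
  atom 7: C, bond orders sum to 3 (valence 4) → 1 H
Totals → C:5, H:4, O:1, S:1.
In Hill order: C5H4OS.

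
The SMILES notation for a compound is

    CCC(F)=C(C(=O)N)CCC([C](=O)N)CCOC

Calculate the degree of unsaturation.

Degree of unsaturation = (number of rings) + (number of π bonds).
Ring closures in the SMILES: 0.
π bonds: 3 double bonds (each 1 DoU) → 3 DoU from unsaturation.
Total DoU = 0 + 3 = 3.

3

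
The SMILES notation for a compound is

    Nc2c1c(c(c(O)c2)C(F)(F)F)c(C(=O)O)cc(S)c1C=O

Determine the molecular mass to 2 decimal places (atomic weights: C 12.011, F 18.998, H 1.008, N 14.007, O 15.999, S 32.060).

331.26 g/mol

First, the molecular formula is C13H8F3NO4S (counting implicit H from valence).
  C: 13 × 12.011 = 156.143
  F: 3 × 18.998 = 56.994
  H: 8 × 1.008 = 8.064
  N: 1 × 14.007 = 14.007
  O: 4 × 15.999 = 63.996
  S: 1 × 32.060 = 32.060
Sum: 13×12.011 + 3×18.998 + 8×1.008 + 1×14.007 + 4×15.999 + 1×32.060 = 331.264 → 331.26 g/mol.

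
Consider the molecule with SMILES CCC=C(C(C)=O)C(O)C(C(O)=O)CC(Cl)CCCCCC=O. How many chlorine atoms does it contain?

Scan the SMILES for Cl atoms (remember two-letter symbols like Cl and Br are single atoms).
Chlorine count: 1.

1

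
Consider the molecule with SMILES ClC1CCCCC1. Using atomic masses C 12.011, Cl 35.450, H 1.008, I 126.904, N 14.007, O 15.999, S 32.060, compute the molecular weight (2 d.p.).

118.60 g/mol

First, the molecular formula is C6H11Cl (counting implicit H from valence).
  C: 6 × 12.011 = 72.066
  Cl: 1 × 35.450 = 35.450
  H: 11 × 1.008 = 11.088
Sum: 6×12.011 + 1×35.450 + 11×1.008 = 118.604 → 118.60 g/mol.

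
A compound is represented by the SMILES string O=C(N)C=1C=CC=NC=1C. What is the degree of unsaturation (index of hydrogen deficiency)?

5

Molecular formula: C7H8N2O.
DoU = (2C + 2 + N − H − X) / 2, where X is the halogen count and O/S are ignored.
    = (2·7 + 2 + 2 − 8 − 0) / 2 = 10 / 2 = 5.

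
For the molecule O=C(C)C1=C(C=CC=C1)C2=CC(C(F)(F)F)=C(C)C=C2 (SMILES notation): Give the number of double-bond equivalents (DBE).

9

Degree of unsaturation = (number of rings) + (number of π bonds).
Ring closures in the SMILES: 2.
π bonds: 7 double bonds (each 1 DoU) → 7 DoU from unsaturation.
Total DoU = 2 + 7 = 9.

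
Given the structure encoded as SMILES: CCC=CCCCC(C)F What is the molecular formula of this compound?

C9H17F

Walk through each heavy atom and fill implicit hydrogens from standard valence (C 4, N 3, O 2, S 2, halogen 1):
  atom 1: C, bond orders sum to 1 (valence 4) → 3 H
  atom 2: C, bond orders sum to 2 (valence 4) → 2 H
  atom 3: C, bond orders sum to 3 (valence 4) → 1 H
  atom 4: C, bond orders sum to 3 (valence 4) → 1 H
  atom 5: C, bond orders sum to 2 (valence 4) → 2 H
  atom 6: C, bond orders sum to 2 (valence 4) → 2 H
  atom 7: C, bond orders sum to 2 (valence 4) → 2 H
  atom 8: C, bond orders sum to 3 (valence 4) → 1 H
  atom 9: C, bond orders sum to 1 (valence 4) → 3 H
  atom 10: F (halogen, monovalent) → 0 H
Totals → C:9, H:17, F:1.
In Hill order: C9H17F.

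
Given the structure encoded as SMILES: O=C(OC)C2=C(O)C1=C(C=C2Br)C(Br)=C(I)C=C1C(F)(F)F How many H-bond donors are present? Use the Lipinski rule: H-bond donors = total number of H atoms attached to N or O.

Donors: find every N or O and count the H atoms it carries.
  atom 1 (O): bond orders sum to 2 → 0 H
  atom 3 (O): bond orders sum to 2 → 0 H
  atom 7 (O): bond orders sum to 1 → 1 H
Lipinski HBD = 1.

1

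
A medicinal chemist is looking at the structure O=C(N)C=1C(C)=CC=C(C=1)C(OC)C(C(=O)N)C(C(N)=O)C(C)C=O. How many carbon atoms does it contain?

17

Count every carbon token in the SMILES (each C, including those in ring-closure positions and inside branches).
Carbon count: 17.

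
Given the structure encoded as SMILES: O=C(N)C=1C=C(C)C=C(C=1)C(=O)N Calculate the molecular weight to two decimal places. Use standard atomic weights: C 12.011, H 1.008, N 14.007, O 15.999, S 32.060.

First, the molecular formula is C9H10N2O2 (counting implicit H from valence).
  C: 9 × 12.011 = 108.099
  H: 10 × 1.008 = 10.080
  N: 2 × 14.007 = 28.014
  O: 2 × 15.999 = 31.998
Sum: 9×12.011 + 10×1.008 + 2×14.007 + 2×15.999 = 178.191 → 178.19 g/mol.

178.19 g/mol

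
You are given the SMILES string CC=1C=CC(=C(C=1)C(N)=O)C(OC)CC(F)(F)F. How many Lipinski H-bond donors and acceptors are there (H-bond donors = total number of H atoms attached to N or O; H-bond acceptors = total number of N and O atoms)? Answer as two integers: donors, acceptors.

Donors: find every N or O and count the H atoms it carries.
  atom 9 (N): bond orders sum to 1 → 2 H
  atom 10 (O): bond orders sum to 2 → 0 H
  atom 12 (O): bond orders sum to 2 → 0 H
Lipinski HBD = 2.
Acceptors: N atoms = 1, O atoms = 2 → HBA = 3.

2, 3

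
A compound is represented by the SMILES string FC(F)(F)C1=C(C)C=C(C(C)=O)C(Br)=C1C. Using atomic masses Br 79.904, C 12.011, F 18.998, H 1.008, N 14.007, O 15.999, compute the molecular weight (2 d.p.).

295.10 g/mol

First, the molecular formula is C11H10BrF3O (counting implicit H from valence).
  Br: 1 × 79.904 = 79.904
  C: 11 × 12.011 = 132.121
  F: 3 × 18.998 = 56.994
  H: 10 × 1.008 = 10.080
  O: 1 × 15.999 = 15.999
Sum: 1×79.904 + 11×12.011 + 3×18.998 + 10×1.008 + 1×15.999 = 295.098 → 295.10 g/mol.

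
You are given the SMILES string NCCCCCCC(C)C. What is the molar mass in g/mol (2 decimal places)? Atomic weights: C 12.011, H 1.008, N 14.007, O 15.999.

143.27 g/mol

First, the molecular formula is C9H21N (counting implicit H from valence).
  C: 9 × 12.011 = 108.099
  H: 21 × 1.008 = 21.168
  N: 1 × 14.007 = 14.007
Sum: 9×12.011 + 21×1.008 + 1×14.007 = 143.274 → 143.27 g/mol.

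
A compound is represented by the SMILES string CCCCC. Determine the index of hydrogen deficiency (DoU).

0

Degree of unsaturation = (number of rings) + (number of π bonds).
Ring closures in the SMILES: 0.
π bonds: none → 0 DoU from unsaturation.
Total DoU = 0 + 0 = 0.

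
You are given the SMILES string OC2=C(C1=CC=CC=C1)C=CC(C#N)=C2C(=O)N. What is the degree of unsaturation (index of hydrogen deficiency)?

11

Degree of unsaturation = (number of rings) + (number of π bonds).
Ring closures in the SMILES: 2.
π bonds: 7 double bonds (each 1 DoU), 1 triple bond (each 2 DoU) → 9 DoU from unsaturation.
Total DoU = 2 + 9 = 11.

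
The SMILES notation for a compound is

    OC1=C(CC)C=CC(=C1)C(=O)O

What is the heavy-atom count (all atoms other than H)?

Every atom symbol written in the SMILES (organic subset) is one heavy atom; implicit H are not written.
Heavy atoms by element → C:9, O:3.
Total: 12.

12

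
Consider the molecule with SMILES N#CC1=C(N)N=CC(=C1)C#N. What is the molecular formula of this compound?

C7H4N4

Walk through each heavy atom and fill implicit hydrogens from standard valence (C 4, N 3, O 2, S 2, halogen 1):
  atom 1: N, bond orders sum to 3 (valence 3) → 0 H
  atom 2: C, bond orders sum to 4 (valence 4) → 0 H
  atom 3: C, bond orders sum to 4 (valence 4) → 0 H
  atom 4: C, bond orders sum to 4 (valence 4) → 0 H
  atom 5: N, bond orders sum to 1 (valence 3) → 2 H
  atom 6: N, bond orders sum to 3 (valence 3) → 0 H
  atom 7: C, bond orders sum to 3 (valence 4) → 1 H
  atom 8: C, bond orders sum to 4 (valence 4) → 0 H
  atom 9: C, bond orders sum to 3 (valence 4) → 1 H
  atom 10: C, bond orders sum to 4 (valence 4) → 0 H
  atom 11: N, bond orders sum to 3 (valence 3) → 0 H
Totals → C:7, H:4, N:4.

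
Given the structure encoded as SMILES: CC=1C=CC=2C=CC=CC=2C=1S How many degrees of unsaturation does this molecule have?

Degree of unsaturation = (number of rings) + (number of π bonds).
Ring closures in the SMILES: 2.
π bonds: 5 double bonds (each 1 DoU) → 5 DoU from unsaturation.
Total DoU = 2 + 5 = 7.

7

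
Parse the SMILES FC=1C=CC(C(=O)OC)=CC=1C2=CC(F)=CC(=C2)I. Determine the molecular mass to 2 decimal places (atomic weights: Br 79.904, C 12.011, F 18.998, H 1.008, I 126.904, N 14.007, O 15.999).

374.12 g/mol

First, the molecular formula is C14H9F2IO2 (counting implicit H from valence).
  C: 14 × 12.011 = 168.154
  F: 2 × 18.998 = 37.996
  H: 9 × 1.008 = 9.072
  I: 1 × 126.904 = 126.904
  O: 2 × 15.999 = 31.998
Sum: 14×12.011 + 2×18.998 + 9×1.008 + 1×126.904 + 2×15.999 = 374.124 → 374.12 g/mol.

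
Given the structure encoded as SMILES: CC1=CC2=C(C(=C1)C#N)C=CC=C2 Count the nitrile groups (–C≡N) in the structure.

1

The nitrile motif appears at heavy-atom position 8 in the SMILES.
Nitrile count: 1.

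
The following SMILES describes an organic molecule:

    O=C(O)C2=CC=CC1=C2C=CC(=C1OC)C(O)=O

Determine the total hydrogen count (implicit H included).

Walk through each heavy atom and fill implicit hydrogens from standard valence (C 4, N 3, O 2, S 2, halogen 1):
  atom 1: O, bond orders sum to 2 (valence 2) → 0 H
  atom 2: C, bond orders sum to 4 (valence 4) → 0 H
  atom 3: O, bond orders sum to 1 (valence 2) → 1 H
  atom 4: C, bond orders sum to 4 (valence 4) → 0 H
  atom 5: C, bond orders sum to 3 (valence 4) → 1 H
  atom 6: C, bond orders sum to 3 (valence 4) → 1 H
  atom 7: C, bond orders sum to 3 (valence 4) → 1 H
  atom 8: C, bond orders sum to 4 (valence 4) → 0 H
  atom 9: C, bond orders sum to 4 (valence 4) → 0 H
  atom 10: C, bond orders sum to 3 (valence 4) → 1 H
  atom 11: C, bond orders sum to 3 (valence 4) → 1 H
  atom 12: C, bond orders sum to 4 (valence 4) → 0 H
  atom 13: C, bond orders sum to 4 (valence 4) → 0 H
  atom 14: O, bond orders sum to 2 (valence 2) → 0 H
  atom 15: C, bond orders sum to 1 (valence 4) → 3 H
  atom 16: C, bond orders sum to 4 (valence 4) → 0 H
  atom 17: O, bond orders sum to 1 (valence 2) → 1 H
  atom 18: O, bond orders sum to 2 (valence 2) → 0 H
Total hydrogens: 10.

10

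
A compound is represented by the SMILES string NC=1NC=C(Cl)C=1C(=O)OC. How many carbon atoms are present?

Count every carbon token in the SMILES (each C, including those in ring-closure positions and inside branches).
Carbon count: 6.

6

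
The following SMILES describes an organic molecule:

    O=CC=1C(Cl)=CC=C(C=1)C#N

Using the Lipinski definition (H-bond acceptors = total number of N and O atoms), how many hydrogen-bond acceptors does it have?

2

N atoms: 1; O atoms: 1.
Lipinski HBA = 1 + 1 = 2.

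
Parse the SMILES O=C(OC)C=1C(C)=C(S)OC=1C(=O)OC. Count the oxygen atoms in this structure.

5

Scan the SMILES for O atoms (remember two-letter symbols like Cl and Br are single atoms).
Oxygen count: 5.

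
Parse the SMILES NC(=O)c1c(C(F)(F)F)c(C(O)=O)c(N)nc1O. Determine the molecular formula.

C8H6F3N3O4

Walk through each heavy atom and fill implicit hydrogens from standard valence (C 4, N 3, O 2, S 2, halogen 1); for lowercase aromatic atoms, an aromatic c carries 1 H when it has two neighbours and 0 H with three, and aromatic n carries 0 H:
  atom 1: N, bond orders sum to 1 (valence 3) → 2 H
  atom 2: C, bond orders sum to 4 (valence 4) → 0 H
  atom 3: O, bond orders sum to 2 (valence 2) → 0 H
  atom 4: aromatic c, 3 neighbours → 0 H
  atom 5: aromatic c, 3 neighbours → 0 H
  atom 6: C, bond orders sum to 4 (valence 4) → 0 H
  atom 7: F (halogen, monovalent) → 0 H
  atom 8: F (halogen, monovalent) → 0 H
  atom 9: F (halogen, monovalent) → 0 H
  atom 10: aromatic c, 3 neighbours → 0 H
  atom 11: C, bond orders sum to 4 (valence 4) → 0 H
  atom 12: O, bond orders sum to 1 (valence 2) → 1 H
  atom 13: O, bond orders sum to 2 (valence 2) → 0 H
  atom 14: aromatic c, 3 neighbours → 0 H
  atom 15: N, bond orders sum to 1 (valence 3) → 2 H
  atom 16: aromatic n, 2 neighbours → 0 H
  atom 17: aromatic c, 3 neighbours → 0 H
  atom 18: O, bond orders sum to 1 (valence 2) → 1 H
Totals → C:8, H:6, F:3, N:3, O:4.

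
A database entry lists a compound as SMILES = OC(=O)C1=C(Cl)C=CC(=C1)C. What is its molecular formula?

C8H7ClO2

Walk through each heavy atom and fill implicit hydrogens from standard valence (C 4, N 3, O 2, S 2, halogen 1):
  atom 1: O, bond orders sum to 1 (valence 2) → 1 H
  atom 2: C, bond orders sum to 4 (valence 4) → 0 H
  atom 3: O, bond orders sum to 2 (valence 2) → 0 H
  atom 4: C, bond orders sum to 4 (valence 4) → 0 H
  atom 5: C, bond orders sum to 4 (valence 4) → 0 H
  atom 6: Cl (halogen, monovalent) → 0 H
  atom 7: C, bond orders sum to 3 (valence 4) → 1 H
  atom 8: C, bond orders sum to 3 (valence 4) → 1 H
  atom 9: C, bond orders sum to 4 (valence 4) → 0 H
  atom 10: C, bond orders sum to 3 (valence 4) → 1 H
  atom 11: C, bond orders sum to 1 (valence 4) → 3 H
Totals → C:8, H:7, Cl:1, O:2.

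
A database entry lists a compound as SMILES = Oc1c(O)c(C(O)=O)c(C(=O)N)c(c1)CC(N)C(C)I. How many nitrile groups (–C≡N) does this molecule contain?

Scan the SMILES for the nitrile motif — none present.
Groups that are present: 1 amide, 1 carboxylic acid, 2 hydroxyl, 1 primary amine.

0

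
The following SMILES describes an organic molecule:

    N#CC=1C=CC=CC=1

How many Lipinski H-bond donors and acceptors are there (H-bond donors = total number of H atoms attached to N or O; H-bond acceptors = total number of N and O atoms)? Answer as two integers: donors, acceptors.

Donors: find every N or O and count the H atoms it carries.
  atom 1 (N): bond orders sum to 3 → 0 H
Lipinski HBD = 0.
Acceptors: N atoms = 1, O atoms = 0 → HBA = 1.

0, 1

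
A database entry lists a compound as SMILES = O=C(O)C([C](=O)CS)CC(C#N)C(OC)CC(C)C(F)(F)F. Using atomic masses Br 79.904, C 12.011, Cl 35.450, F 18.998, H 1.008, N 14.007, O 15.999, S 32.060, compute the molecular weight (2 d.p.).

341.34 g/mol

First, the molecular formula is C13H18F3NO4S (counting implicit H from valence).
  C: 13 × 12.011 = 156.143
  F: 3 × 18.998 = 56.994
  H: 18 × 1.008 = 18.144
  N: 1 × 14.007 = 14.007
  O: 4 × 15.999 = 63.996
  S: 1 × 32.060 = 32.060
Sum: 13×12.011 + 3×18.998 + 18×1.008 + 1×14.007 + 4×15.999 + 1×32.060 = 341.344 → 341.34 g/mol.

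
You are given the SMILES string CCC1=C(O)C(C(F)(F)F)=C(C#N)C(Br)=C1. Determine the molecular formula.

Walk through each heavy atom and fill implicit hydrogens from standard valence (C 4, N 3, O 2, S 2, halogen 1):
  atom 1: C, bond orders sum to 1 (valence 4) → 3 H
  atom 2: C, bond orders sum to 2 (valence 4) → 2 H
  atom 3: C, bond orders sum to 4 (valence 4) → 0 H
  atom 4: C, bond orders sum to 4 (valence 4) → 0 H
  atom 5: O, bond orders sum to 1 (valence 2) → 1 H
  atom 6: C, bond orders sum to 4 (valence 4) → 0 H
  atom 7: C, bond orders sum to 4 (valence 4) → 0 H
  atom 8: F (halogen, monovalent) → 0 H
  atom 9: F (halogen, monovalent) → 0 H
  atom 10: F (halogen, monovalent) → 0 H
  atom 11: C, bond orders sum to 4 (valence 4) → 0 H
  atom 12: C, bond orders sum to 4 (valence 4) → 0 H
  atom 13: N, bond orders sum to 3 (valence 3) → 0 H
  atom 14: C, bond orders sum to 4 (valence 4) → 0 H
  atom 15: Br (halogen, monovalent) → 0 H
  atom 16: C, bond orders sum to 3 (valence 4) → 1 H
Totals → C:10, H:7, Br:1, F:3, N:1, O:1.
In Hill order: C10H7BrF3NO.

C10H7BrF3NO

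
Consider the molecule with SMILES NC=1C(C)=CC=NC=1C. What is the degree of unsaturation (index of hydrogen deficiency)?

4

Degree of unsaturation = (number of rings) + (number of π bonds).
Ring closures in the SMILES: 1.
π bonds: 3 double bonds (each 1 DoU) → 3 DoU from unsaturation.
Total DoU = 1 + 3 = 4.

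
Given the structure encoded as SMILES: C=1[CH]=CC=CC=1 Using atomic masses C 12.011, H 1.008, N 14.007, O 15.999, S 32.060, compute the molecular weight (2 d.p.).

78.11 g/mol

First, the molecular formula is C6H6 (counting implicit H from valence).
  C: 6 × 12.011 = 72.066
  H: 6 × 1.008 = 6.048
Sum: 6×12.011 + 6×1.008 = 78.114 → 78.11 g/mol.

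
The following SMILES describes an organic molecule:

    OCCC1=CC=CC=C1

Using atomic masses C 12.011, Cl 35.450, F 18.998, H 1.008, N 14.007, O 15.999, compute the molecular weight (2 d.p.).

122.17 g/mol

First, the molecular formula is C8H10O (counting implicit H from valence).
  C: 8 × 12.011 = 96.088
  H: 10 × 1.008 = 10.080
  O: 1 × 15.999 = 15.999
Sum: 8×12.011 + 10×1.008 + 1×15.999 = 122.167 → 122.17 g/mol.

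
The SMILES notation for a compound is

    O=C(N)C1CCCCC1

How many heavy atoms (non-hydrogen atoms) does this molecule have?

9

Every atom symbol written in the SMILES (organic subset) is one heavy atom; implicit H are not written.
Heavy atoms by element → C:7, N:1, O:1.
Total: 9.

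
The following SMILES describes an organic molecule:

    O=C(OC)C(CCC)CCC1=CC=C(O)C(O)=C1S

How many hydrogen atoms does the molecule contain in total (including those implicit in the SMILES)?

20

Walk through each heavy atom and fill implicit hydrogens from standard valence (C 4, N 3, O 2, S 2, halogen 1):
  atom 1: O, bond orders sum to 2 (valence 2) → 0 H
  atom 2: C, bond orders sum to 4 (valence 4) → 0 H
  atom 3: O, bond orders sum to 2 (valence 2) → 0 H
  atom 4: C, bond orders sum to 1 (valence 4) → 3 H
  atom 5: C, bond orders sum to 3 (valence 4) → 1 H
  atom 6: C, bond orders sum to 2 (valence 4) → 2 H
  atom 7: C, bond orders sum to 2 (valence 4) → 2 H
  atom 8: C, bond orders sum to 1 (valence 4) → 3 H
  atom 9: C, bond orders sum to 2 (valence 4) → 2 H
  atom 10: C, bond orders sum to 2 (valence 4) → 2 H
  atom 11: C, bond orders sum to 4 (valence 4) → 0 H
  atom 12: C, bond orders sum to 3 (valence 4) → 1 H
  atom 13: C, bond orders sum to 3 (valence 4) → 1 H
  atom 14: C, bond orders sum to 4 (valence 4) → 0 H
  atom 15: O, bond orders sum to 1 (valence 2) → 1 H
  atom 16: C, bond orders sum to 4 (valence 4) → 0 H
  atom 17: O, bond orders sum to 1 (valence 2) → 1 H
  atom 18: C, bond orders sum to 4 (valence 4) → 0 H
  atom 19: S, bond orders sum to 1 (valence 2) → 1 H
Total hydrogens: 20.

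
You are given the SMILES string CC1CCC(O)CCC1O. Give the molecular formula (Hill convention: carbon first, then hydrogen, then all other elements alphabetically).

C8H16O2

Walk through each heavy atom and fill implicit hydrogens from standard valence (C 4, N 3, O 2, S 2, halogen 1):
  atom 1: C, bond orders sum to 1 (valence 4) → 3 H
  atom 2: C, bond orders sum to 3 (valence 4) → 1 H
  atom 3: C, bond orders sum to 2 (valence 4) → 2 H
  atom 4: C, bond orders sum to 2 (valence 4) → 2 H
  atom 5: C, bond orders sum to 3 (valence 4) → 1 H
  atom 6: O, bond orders sum to 1 (valence 2) → 1 H
  atom 7: C, bond orders sum to 2 (valence 4) → 2 H
  atom 8: C, bond orders sum to 2 (valence 4) → 2 H
  atom 9: C, bond orders sum to 3 (valence 4) → 1 H
  atom 10: O, bond orders sum to 1 (valence 2) → 1 H
Totals → C:8, H:16, O:2.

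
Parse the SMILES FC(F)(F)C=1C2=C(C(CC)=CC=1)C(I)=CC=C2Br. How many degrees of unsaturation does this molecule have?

7

Molecular formula: C13H9BrF3I.
DoU = (2C + 2 + N − H − X) / 2, where X is the halogen count and O/S are ignored.
    = (2·13 + 2 + 0 − 9 − 5) / 2 = 14 / 2 = 7.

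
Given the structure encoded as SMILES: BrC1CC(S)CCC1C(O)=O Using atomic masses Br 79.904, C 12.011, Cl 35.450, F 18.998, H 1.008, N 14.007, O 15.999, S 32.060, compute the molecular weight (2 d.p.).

First, the molecular formula is C7H11BrO2S (counting implicit H from valence).
  Br: 1 × 79.904 = 79.904
  C: 7 × 12.011 = 84.077
  H: 11 × 1.008 = 11.088
  O: 2 × 15.999 = 31.998
  S: 1 × 32.060 = 32.060
Sum: 1×79.904 + 7×12.011 + 11×1.008 + 2×15.999 + 1×32.060 = 239.127 → 239.13 g/mol.

239.13 g/mol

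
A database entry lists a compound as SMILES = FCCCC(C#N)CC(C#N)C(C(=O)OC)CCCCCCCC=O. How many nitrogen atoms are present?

Scan the SMILES for N atoms (remember two-letter symbols like Cl and Br are single atoms).
Nitrogen count: 2.

2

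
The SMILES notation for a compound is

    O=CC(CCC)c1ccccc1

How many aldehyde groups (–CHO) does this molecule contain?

The aldehyde motif appears at heavy-atom position 2 in the SMILES.
Aldehyde count: 1.

1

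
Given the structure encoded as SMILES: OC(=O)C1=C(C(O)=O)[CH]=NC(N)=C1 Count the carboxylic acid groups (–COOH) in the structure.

2

The carboxylic acid motif appears at heavy-atom positions 2, 6 in the SMILES.
Other groups present: 1 primary amine.
Carboxylic acid count: 2.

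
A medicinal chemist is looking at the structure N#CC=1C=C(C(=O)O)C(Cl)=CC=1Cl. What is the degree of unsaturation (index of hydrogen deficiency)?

Degree of unsaturation = (number of rings) + (number of π bonds).
Ring closures in the SMILES: 1.
π bonds: 4 double bonds (each 1 DoU), 1 triple bond (each 2 DoU) → 6 DoU from unsaturation.
Total DoU = 1 + 6 = 7.

7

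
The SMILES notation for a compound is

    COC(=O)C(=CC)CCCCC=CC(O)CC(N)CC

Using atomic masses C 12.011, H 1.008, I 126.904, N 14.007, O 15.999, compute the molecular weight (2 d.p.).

283.41 g/mol

First, the molecular formula is C16H29NO3 (counting implicit H from valence).
  C: 16 × 12.011 = 192.176
  H: 29 × 1.008 = 29.232
  N: 1 × 14.007 = 14.007
  O: 3 × 15.999 = 47.997
Sum: 16×12.011 + 29×1.008 + 1×14.007 + 3×15.999 = 283.412 → 283.41 g/mol.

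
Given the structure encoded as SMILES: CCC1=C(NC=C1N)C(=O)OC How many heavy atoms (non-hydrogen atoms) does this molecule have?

12

Every atom symbol written in the SMILES (organic subset) is one heavy atom; implicit H are not written.
Heavy atoms by element → C:8, N:2, O:2.
Total: 12.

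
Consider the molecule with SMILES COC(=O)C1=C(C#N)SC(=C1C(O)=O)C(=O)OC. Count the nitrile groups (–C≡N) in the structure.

1

The nitrile motif appears at heavy-atom position 7 in the SMILES.
Other groups present: 1 carboxylic acid, 2 ester.
Nitrile count: 1.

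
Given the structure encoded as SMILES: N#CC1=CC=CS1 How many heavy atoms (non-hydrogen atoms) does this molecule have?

7

Every atom symbol written in the SMILES (organic subset) is one heavy atom; implicit H are not written.
Heavy atoms by element → C:5, N:1, S:1.
Total: 7.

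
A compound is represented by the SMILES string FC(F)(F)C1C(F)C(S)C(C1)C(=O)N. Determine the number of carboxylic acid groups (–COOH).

Scan the SMILES for the carboxylic acid motif — none present.
Groups that are present: 1 amide, 1 thiol.

0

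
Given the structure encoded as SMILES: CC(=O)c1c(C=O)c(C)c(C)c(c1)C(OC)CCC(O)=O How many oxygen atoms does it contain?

5

Scan the SMILES for O atoms (remember two-letter symbols like Cl and Br are single atoms).
Oxygen count: 5.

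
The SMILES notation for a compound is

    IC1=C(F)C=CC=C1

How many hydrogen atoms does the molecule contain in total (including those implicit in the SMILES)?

4

Walk through each heavy atom and fill implicit hydrogens from standard valence (C 4, N 3, O 2, S 2, halogen 1):
  atom 1: I (halogen, monovalent) → 0 H
  atom 2: C, bond orders sum to 4 (valence 4) → 0 H
  atom 3: C, bond orders sum to 4 (valence 4) → 0 H
  atom 4: F (halogen, monovalent) → 0 H
  atom 5: C, bond orders sum to 3 (valence 4) → 1 H
  atom 6: C, bond orders sum to 3 (valence 4) → 1 H
  atom 7: C, bond orders sum to 3 (valence 4) → 1 H
  atom 8: C, bond orders sum to 3 (valence 4) → 1 H
Total hydrogens: 4.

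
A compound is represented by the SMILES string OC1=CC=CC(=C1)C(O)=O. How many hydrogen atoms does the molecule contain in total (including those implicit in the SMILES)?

Walk through each heavy atom and fill implicit hydrogens from standard valence (C 4, N 3, O 2, S 2, halogen 1):
  atom 1: O, bond orders sum to 1 (valence 2) → 1 H
  atom 2: C, bond orders sum to 4 (valence 4) → 0 H
  atom 3: C, bond orders sum to 3 (valence 4) → 1 H
  atom 4: C, bond orders sum to 3 (valence 4) → 1 H
  atom 5: C, bond orders sum to 3 (valence 4) → 1 H
  atom 6: C, bond orders sum to 4 (valence 4) → 0 H
  atom 7: C, bond orders sum to 3 (valence 4) → 1 H
  atom 8: C, bond orders sum to 4 (valence 4) → 0 H
  atom 9: O, bond orders sum to 1 (valence 2) → 1 H
  atom 10: O, bond orders sum to 2 (valence 2) → 0 H
Total hydrogens: 6.

6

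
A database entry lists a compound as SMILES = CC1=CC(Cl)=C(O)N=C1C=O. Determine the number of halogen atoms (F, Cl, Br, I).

Halogen atoms appear at heavy-atom position 5 (1×Cl).
Other groups present: 1 aldehyde, 1 hydroxyl.
Halogen count: 1.

1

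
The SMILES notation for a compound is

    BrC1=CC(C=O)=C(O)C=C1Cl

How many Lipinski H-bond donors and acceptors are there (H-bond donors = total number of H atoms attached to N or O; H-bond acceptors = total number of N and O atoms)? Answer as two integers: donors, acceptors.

1, 2

Donors: find every N or O and count the H atoms it carries.
  atom 6 (O): bond orders sum to 2 → 0 H
  atom 8 (O): bond orders sum to 1 → 1 H
Lipinski HBD = 1.
Acceptors: N atoms = 0, O atoms = 2 → HBA = 2.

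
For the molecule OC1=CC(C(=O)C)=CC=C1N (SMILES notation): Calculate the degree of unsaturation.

Molecular formula: C8H9NO2.
DoU = (2C + 2 + N − H − X) / 2, where X is the halogen count and O/S are ignored.
    = (2·8 + 2 + 1 − 9 − 0) / 2 = 10 / 2 = 5.

5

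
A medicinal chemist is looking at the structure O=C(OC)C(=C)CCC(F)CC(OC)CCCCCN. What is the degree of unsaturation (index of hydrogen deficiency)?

Degree of unsaturation = (number of rings) + (number of π bonds).
Ring closures in the SMILES: 0.
π bonds: 2 double bonds (each 1 DoU) → 2 DoU from unsaturation.
Total DoU = 0 + 2 = 2.

2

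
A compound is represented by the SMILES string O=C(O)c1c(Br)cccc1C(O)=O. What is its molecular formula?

Walk through each heavy atom and fill implicit hydrogens from standard valence (C 4, N 3, O 2, S 2, halogen 1); for lowercase aromatic atoms, an aromatic c carries 1 H when it has two neighbours and 0 H with three, and aromatic n carries 0 H:
  atom 1: O, bond orders sum to 2 (valence 2) → 0 H
  atom 2: C, bond orders sum to 4 (valence 4) → 0 H
  atom 3: O, bond orders sum to 1 (valence 2) → 1 H
  atom 4: aromatic c, 3 neighbours → 0 H
  atom 5: aromatic c, 3 neighbours → 0 H
  atom 6: Br (halogen, monovalent) → 0 H
  atom 7: aromatic c, 2 neighbours → 1 H
  atom 8: aromatic c, 2 neighbours → 1 H
  atom 9: aromatic c, 2 neighbours → 1 H
  atom 10: aromatic c, 3 neighbours → 0 H
  atom 11: C, bond orders sum to 4 (valence 4) → 0 H
  atom 12: O, bond orders sum to 1 (valence 2) → 1 H
  atom 13: O, bond orders sum to 2 (valence 2) → 0 H
Totals → C:8, H:5, Br:1, O:4.
In Hill order: C8H5BrO4.

C8H5BrO4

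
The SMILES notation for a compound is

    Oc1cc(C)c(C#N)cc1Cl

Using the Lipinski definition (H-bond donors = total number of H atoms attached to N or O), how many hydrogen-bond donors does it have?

1

Donors: find every N or O and count the H atoms it carries.
  atom 1 (O): bond orders sum to 1 → 1 H
  atom 8 (N): bond orders sum to 3 → 0 H
Lipinski HBD = 1.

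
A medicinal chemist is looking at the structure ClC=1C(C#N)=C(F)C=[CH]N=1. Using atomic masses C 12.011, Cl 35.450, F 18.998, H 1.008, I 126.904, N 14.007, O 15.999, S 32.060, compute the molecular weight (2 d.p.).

156.54 g/mol

First, the molecular formula is C6H2ClFN2 (counting implicit H from valence).
  C: 6 × 12.011 = 72.066
  Cl: 1 × 35.450 = 35.450
  F: 1 × 18.998 = 18.998
  H: 2 × 1.008 = 2.016
  N: 2 × 14.007 = 28.014
Sum: 6×12.011 + 1×35.450 + 1×18.998 + 2×1.008 + 2×14.007 = 156.544 → 156.54 g/mol.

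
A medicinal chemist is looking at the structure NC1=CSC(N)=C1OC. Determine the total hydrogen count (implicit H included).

Walk through each heavy atom and fill implicit hydrogens from standard valence (C 4, N 3, O 2, S 2, halogen 1):
  atom 1: N, bond orders sum to 1 (valence 3) → 2 H
  atom 2: C, bond orders sum to 4 (valence 4) → 0 H
  atom 3: C, bond orders sum to 3 (valence 4) → 1 H
  atom 4: S, bond orders sum to 2 (valence 2) → 0 H
  atom 5: C, bond orders sum to 4 (valence 4) → 0 H
  atom 6: N, bond orders sum to 1 (valence 3) → 2 H
  atom 7: C, bond orders sum to 4 (valence 4) → 0 H
  atom 8: O, bond orders sum to 2 (valence 2) → 0 H
  atom 9: C, bond orders sum to 1 (valence 4) → 3 H
Total hydrogens: 8.

8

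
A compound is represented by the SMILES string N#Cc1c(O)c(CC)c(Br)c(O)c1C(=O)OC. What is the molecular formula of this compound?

Walk through each heavy atom and fill implicit hydrogens from standard valence (C 4, N 3, O 2, S 2, halogen 1); for lowercase aromatic atoms, an aromatic c carries 1 H when it has two neighbours and 0 H with three, and aromatic n carries 0 H:
  atom 1: N, bond orders sum to 3 (valence 3) → 0 H
  atom 2: C, bond orders sum to 4 (valence 4) → 0 H
  atom 3: aromatic c, 3 neighbours → 0 H
  atom 4: aromatic c, 3 neighbours → 0 H
  atom 5: O, bond orders sum to 1 (valence 2) → 1 H
  atom 6: aromatic c, 3 neighbours → 0 H
  atom 7: C, bond orders sum to 2 (valence 4) → 2 H
  atom 8: C, bond orders sum to 1 (valence 4) → 3 H
  atom 9: aromatic c, 3 neighbours → 0 H
  atom 10: Br (halogen, monovalent) → 0 H
  atom 11: aromatic c, 3 neighbours → 0 H
  atom 12: O, bond orders sum to 1 (valence 2) → 1 H
  atom 13: aromatic c, 3 neighbours → 0 H
  atom 14: C, bond orders sum to 4 (valence 4) → 0 H
  atom 15: O, bond orders sum to 2 (valence 2) → 0 H
  atom 16: O, bond orders sum to 2 (valence 2) → 0 H
  atom 17: C, bond orders sum to 1 (valence 4) → 3 H
Totals → C:11, H:10, Br:1, N:1, O:4.
In Hill order: C11H10BrNO4.

C11H10BrNO4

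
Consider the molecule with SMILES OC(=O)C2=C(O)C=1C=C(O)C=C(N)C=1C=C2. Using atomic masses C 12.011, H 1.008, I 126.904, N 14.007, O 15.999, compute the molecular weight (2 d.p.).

First, the molecular formula is C11H9NO4 (counting implicit H from valence).
  C: 11 × 12.011 = 132.121
  H: 9 × 1.008 = 9.072
  N: 1 × 14.007 = 14.007
  O: 4 × 15.999 = 63.996
Sum: 11×12.011 + 9×1.008 + 1×14.007 + 4×15.999 = 219.196 → 219.20 g/mol.

219.20 g/mol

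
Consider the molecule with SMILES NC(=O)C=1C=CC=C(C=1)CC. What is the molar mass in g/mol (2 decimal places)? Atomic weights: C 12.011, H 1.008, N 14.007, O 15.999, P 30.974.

149.19 g/mol

First, the molecular formula is C9H11NO (counting implicit H from valence).
  C: 9 × 12.011 = 108.099
  H: 11 × 1.008 = 11.088
  N: 1 × 14.007 = 14.007
  O: 1 × 15.999 = 15.999
Sum: 9×12.011 + 11×1.008 + 1×14.007 + 1×15.999 = 149.193 → 149.19 g/mol.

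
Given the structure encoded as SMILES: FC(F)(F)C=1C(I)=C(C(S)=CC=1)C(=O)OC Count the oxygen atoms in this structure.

2

Scan the SMILES for O atoms (remember two-letter symbols like Cl and Br are single atoms).
Oxygen count: 2.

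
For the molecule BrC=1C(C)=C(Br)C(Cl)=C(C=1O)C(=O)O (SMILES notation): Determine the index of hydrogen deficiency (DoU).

Degree of unsaturation = (number of rings) + (number of π bonds).
Ring closures in the SMILES: 1.
π bonds: 4 double bonds (each 1 DoU) → 4 DoU from unsaturation.
Total DoU = 1 + 4 = 5.

5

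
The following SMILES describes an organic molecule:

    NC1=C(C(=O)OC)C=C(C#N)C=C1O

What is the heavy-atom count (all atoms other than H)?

Every atom symbol written in the SMILES (organic subset) is one heavy atom; implicit H are not written.
Heavy atoms by element → C:9, N:2, O:3.
Total: 14.

14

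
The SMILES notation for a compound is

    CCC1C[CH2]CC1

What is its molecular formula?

Walk through each heavy atom and fill implicit hydrogens from standard valence (C 4, N 3, O 2, S 2, halogen 1):
  atom 1: C, bond orders sum to 1 (valence 4) → 3 H
  atom 2: C, bond orders sum to 2 (valence 4) → 2 H
  atom 3: C, bond orders sum to 3 (valence 4) → 1 H
  atom 4: C, bond orders sum to 2 (valence 4) → 2 H
  atom 5: C with explicit H count 2
  atom 6: C, bond orders sum to 2 (valence 4) → 2 H
  atom 7: C, bond orders sum to 2 (valence 4) → 2 H
Totals → C:7, H:14.

C7H14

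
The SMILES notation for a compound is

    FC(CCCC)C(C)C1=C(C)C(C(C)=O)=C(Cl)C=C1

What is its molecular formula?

Walk through each heavy atom and fill implicit hydrogens from standard valence (C 4, N 3, O 2, S 2, halogen 1):
  atom 1: F (halogen, monovalent) → 0 H
  atom 2: C, bond orders sum to 3 (valence 4) → 1 H
  atom 3: C, bond orders sum to 2 (valence 4) → 2 H
  atom 4: C, bond orders sum to 2 (valence 4) → 2 H
  atom 5: C, bond orders sum to 2 (valence 4) → 2 H
  atom 6: C, bond orders sum to 1 (valence 4) → 3 H
  atom 7: C, bond orders sum to 3 (valence 4) → 1 H
  atom 8: C, bond orders sum to 1 (valence 4) → 3 H
  atom 9: C, bond orders sum to 4 (valence 4) → 0 H
  atom 10: C, bond orders sum to 4 (valence 4) → 0 H
  atom 11: C, bond orders sum to 1 (valence 4) → 3 H
  atom 12: C, bond orders sum to 4 (valence 4) → 0 H
  atom 13: C, bond orders sum to 4 (valence 4) → 0 H
  atom 14: C, bond orders sum to 1 (valence 4) → 3 H
  atom 15: O, bond orders sum to 2 (valence 2) → 0 H
  atom 16: C, bond orders sum to 4 (valence 4) → 0 H
  atom 17: Cl (halogen, monovalent) → 0 H
  atom 18: C, bond orders sum to 3 (valence 4) → 1 H
  atom 19: C, bond orders sum to 3 (valence 4) → 1 H
Totals → C:16, H:22, Cl:1, F:1, O:1.

C16H22ClFO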